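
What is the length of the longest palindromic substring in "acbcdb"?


Input: "acbcdb"
Checking substrings for palindromes:
  [1:4] "cbc" (len 3) => palindrome
Longest palindromic substring: "cbc" with length 3

3


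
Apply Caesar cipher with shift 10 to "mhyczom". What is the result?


Caesar cipher: shift "mhyczom" by 10
  'm' (pos 12) + 10 = pos 22 = 'w'
  'h' (pos 7) + 10 = pos 17 = 'r'
  'y' (pos 24) + 10 = pos 8 = 'i'
  'c' (pos 2) + 10 = pos 12 = 'm'
  'z' (pos 25) + 10 = pos 9 = 'j'
  'o' (pos 14) + 10 = pos 24 = 'y'
  'm' (pos 12) + 10 = pos 22 = 'w'
Result: wrimjyw

wrimjyw


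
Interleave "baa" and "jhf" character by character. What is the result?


Interleaving "baa" and "jhf":
  Position 0: 'b' from first, 'j' from second => "bj"
  Position 1: 'a' from first, 'h' from second => "ah"
  Position 2: 'a' from first, 'f' from second => "af"
Result: bjahaf

bjahaf


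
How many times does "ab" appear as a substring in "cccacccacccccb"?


Searching for "ab" in "cccacccacccccb"
Scanning each position:
  Position 0: "cc" => no
  Position 1: "cc" => no
  Position 2: "ca" => no
  Position 3: "ac" => no
  Position 4: "cc" => no
  Position 5: "cc" => no
  Position 6: "ca" => no
  Position 7: "ac" => no
  Position 8: "cc" => no
  Position 9: "cc" => no
  Position 10: "cc" => no
  Position 11: "cc" => no
  Position 12: "cb" => no
Total occurrences: 0

0


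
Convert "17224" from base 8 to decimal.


Input: "17224" in base 8
Positional expansion:
  Digit '1' (value 1) x 8^4 = 4096
  Digit '7' (value 7) x 8^3 = 3584
  Digit '2' (value 2) x 8^2 = 128
  Digit '2' (value 2) x 8^1 = 16
  Digit '4' (value 4) x 8^0 = 4
Sum = 7828

7828


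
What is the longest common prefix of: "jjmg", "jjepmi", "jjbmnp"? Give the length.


Words: jjmg, jjepmi, jjbmnp
  Position 0: all 'j' => match
  Position 1: all 'j' => match
  Position 2: ('m', 'e', 'b') => mismatch, stop
LCP = "jj" (length 2)

2


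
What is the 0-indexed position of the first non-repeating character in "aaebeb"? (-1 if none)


Input: aaebeb
Character frequencies:
  'a': 2
  'b': 2
  'e': 2
Scanning left to right for freq == 1:
  Position 0 ('a'): freq=2, skip
  Position 1 ('a'): freq=2, skip
  Position 2 ('e'): freq=2, skip
  Position 3 ('b'): freq=2, skip
  Position 4 ('e'): freq=2, skip
  Position 5 ('b'): freq=2, skip
  No unique character found => answer = -1

-1


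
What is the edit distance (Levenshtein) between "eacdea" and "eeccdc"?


Computing edit distance: "eacdea" -> "eeccdc"
DP table:
           e    e    c    c    d    c
      0    1    2    3    4    5    6
  e   1    0    1    2    3    4    5
  a   2    1    1    2    3    4    5
  c   3    2    2    1    2    3    4
  d   4    3    3    2    2    2    3
  e   5    4    3    3    3    3    3
  a   6    5    4    4    4    4    4
Edit distance = dp[6][6] = 4

4


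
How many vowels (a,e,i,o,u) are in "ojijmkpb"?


Input: ojijmkpb
Checking each character:
  'o' at position 0: vowel (running total: 1)
  'j' at position 1: consonant
  'i' at position 2: vowel (running total: 2)
  'j' at position 3: consonant
  'm' at position 4: consonant
  'k' at position 5: consonant
  'p' at position 6: consonant
  'b' at position 7: consonant
Total vowels: 2

2


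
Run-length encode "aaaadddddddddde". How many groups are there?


Input: aaaadddddddddde
Scanning for consecutive runs:
  Group 1: 'a' x 4 (positions 0-3)
  Group 2: 'd' x 10 (positions 4-13)
  Group 3: 'e' x 1 (positions 14-14)
Total groups: 3

3


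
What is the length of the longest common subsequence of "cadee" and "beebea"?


LCS of "cadee" and "beebea"
DP table:
           b    e    e    b    e    a
      0    0    0    0    0    0    0
  c   0    0    0    0    0    0    0
  a   0    0    0    0    0    0    1
  d   0    0    0    0    0    0    1
  e   0    0    1    1    1    1    1
  e   0    0    1    2    2    2    2
LCS length = dp[5][6] = 2

2


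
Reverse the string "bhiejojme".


Input: bhiejojme
Reading characters right to left:
  Position 8: 'e'
  Position 7: 'm'
  Position 6: 'j'
  Position 5: 'o'
  Position 4: 'j'
  Position 3: 'e'
  Position 2: 'i'
  Position 1: 'h'
  Position 0: 'b'
Reversed: emjojeihb

emjojeihb


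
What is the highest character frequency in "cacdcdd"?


Input: cacdcdd
Character counts:
  'a': 1
  'c': 3
  'd': 3
Maximum frequency: 3

3


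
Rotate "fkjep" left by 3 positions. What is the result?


Input: "fkjep", rotate left by 3
First 3 characters: "fkj"
Remaining characters: "ep"
Concatenate remaining + first: "ep" + "fkj" = "epfkj"

epfkj


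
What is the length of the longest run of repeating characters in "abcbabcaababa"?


Input: "abcbabcaababa"
Scanning for longest run:
  Position 1 ('b'): new char, reset run to 1
  Position 2 ('c'): new char, reset run to 1
  Position 3 ('b'): new char, reset run to 1
  Position 4 ('a'): new char, reset run to 1
  Position 5 ('b'): new char, reset run to 1
  Position 6 ('c'): new char, reset run to 1
  Position 7 ('a'): new char, reset run to 1
  Position 8 ('a'): continues run of 'a', length=2
  Position 9 ('b'): new char, reset run to 1
  Position 10 ('a'): new char, reset run to 1
  Position 11 ('b'): new char, reset run to 1
  Position 12 ('a'): new char, reset run to 1
Longest run: 'a' with length 2

2


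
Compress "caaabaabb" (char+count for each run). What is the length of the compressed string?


Input: caaabaabb
Runs:
  'c' x 1 => "c1"
  'a' x 3 => "a3"
  'b' x 1 => "b1"
  'a' x 2 => "a2"
  'b' x 2 => "b2"
Compressed: "c1a3b1a2b2"
Compressed length: 10

10


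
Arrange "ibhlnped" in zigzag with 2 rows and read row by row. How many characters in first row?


Zigzag "ibhlnped" into 2 rows:
Placing characters:
  'i' => row 0
  'b' => row 1
  'h' => row 0
  'l' => row 1
  'n' => row 0
  'p' => row 1
  'e' => row 0
  'd' => row 1
Rows:
  Row 0: "ihne"
  Row 1: "blpd"
First row length: 4

4


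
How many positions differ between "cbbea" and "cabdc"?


Comparing "cbbea" and "cabdc" position by position:
  Position 0: 'c' vs 'c' => same
  Position 1: 'b' vs 'a' => DIFFER
  Position 2: 'b' vs 'b' => same
  Position 3: 'e' vs 'd' => DIFFER
  Position 4: 'a' vs 'c' => DIFFER
Positions that differ: 3

3


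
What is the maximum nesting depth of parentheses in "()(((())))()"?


Input: "()(((())))()"
Tracking depth:
  Position 0 '(': depth becomes 1
  Position 1 ')': depth becomes 0
  Position 2 '(': depth becomes 1
  Position 3 '(': depth becomes 2
  Position 4 '(': depth becomes 3
  Position 5 '(': depth becomes 4
  Position 6 ')': depth becomes 3
  Position 7 ')': depth becomes 2
  Position 8 ')': depth becomes 1
  Position 9 ')': depth becomes 0
  Position 10 '(': depth becomes 1
  Position 11 ')': depth becomes 0
Maximum depth reached: 4

4


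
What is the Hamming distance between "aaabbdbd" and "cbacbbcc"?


Comparing "aaabbdbd" and "cbacbbcc" position by position:
  Position 0: 'a' vs 'c' => differ
  Position 1: 'a' vs 'b' => differ
  Position 2: 'a' vs 'a' => same
  Position 3: 'b' vs 'c' => differ
  Position 4: 'b' vs 'b' => same
  Position 5: 'd' vs 'b' => differ
  Position 6: 'b' vs 'c' => differ
  Position 7: 'd' vs 'c' => differ
Total differences (Hamming distance): 6

6


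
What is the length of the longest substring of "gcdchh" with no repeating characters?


Input: "gcdchh"
Sliding window (track last position of each char):
  Position 0 ('g'): window [0,0] length 1 -- new best
  Position 1 ('c'): window [0,1] length 2 -- new best
  Position 2 ('d'): window [0,2] length 3 -- new best
  Position 3 ('c'): repeat (last at 1), move window start to 2
  Position 3 ('c'): window [2,3] length 2
  Position 4 ('h'): window [2,4] length 3
  Position 5 ('h'): repeat (last at 4), move window start to 5
  Position 5 ('h'): window [5,5] length 1
Longest substring with no repeats: "gcd" with length 3

3


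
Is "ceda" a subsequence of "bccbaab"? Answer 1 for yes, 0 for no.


Check if "ceda" is a subsequence of "bccbaab"
Greedy scan:
  Position 0 ('b'): no match needed
  Position 1 ('c'): matches sub[0] = 'c'
  Position 2 ('c'): no match needed
  Position 3 ('b'): no match needed
  Position 4 ('a'): no match needed
  Position 5 ('a'): no match needed
  Position 6 ('b'): no match needed
Only matched 1/4 characters => not a subsequence

0


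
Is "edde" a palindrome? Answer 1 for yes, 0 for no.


Input: edde
Reversed: edde
  Compare pos 0 ('e') with pos 3 ('e'): match
  Compare pos 1 ('d') with pos 2 ('d'): match
Result: palindrome

1


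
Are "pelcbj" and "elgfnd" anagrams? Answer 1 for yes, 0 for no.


Strings: "pelcbj", "elgfnd"
Sorted first:  bcejlp
Sorted second: defgln
Differ at position 0: 'b' vs 'd' => not anagrams

0


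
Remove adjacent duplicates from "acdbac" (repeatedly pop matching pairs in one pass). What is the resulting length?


Input: acdbac
Stack-based adjacent duplicate removal:
  Read 'a': push. Stack: a
  Read 'c': push. Stack: ac
  Read 'd': push. Stack: acd
  Read 'b': push. Stack: acdb
  Read 'a': push. Stack: acdba
  Read 'c': push. Stack: acdbac
Final stack: "acdbac" (length 6)

6


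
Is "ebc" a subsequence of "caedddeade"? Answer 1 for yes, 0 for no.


Check if "ebc" is a subsequence of "caedddeade"
Greedy scan:
  Position 0 ('c'): no match needed
  Position 1 ('a'): no match needed
  Position 2 ('e'): matches sub[0] = 'e'
  Position 3 ('d'): no match needed
  Position 4 ('d'): no match needed
  Position 5 ('d'): no match needed
  Position 6 ('e'): no match needed
  Position 7 ('a'): no match needed
  Position 8 ('d'): no match needed
  Position 9 ('e'): no match needed
Only matched 1/3 characters => not a subsequence

0


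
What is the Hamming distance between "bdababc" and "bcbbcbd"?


Comparing "bdababc" and "bcbbcbd" position by position:
  Position 0: 'b' vs 'b' => same
  Position 1: 'd' vs 'c' => differ
  Position 2: 'a' vs 'b' => differ
  Position 3: 'b' vs 'b' => same
  Position 4: 'a' vs 'c' => differ
  Position 5: 'b' vs 'b' => same
  Position 6: 'c' vs 'd' => differ
Total differences (Hamming distance): 4

4


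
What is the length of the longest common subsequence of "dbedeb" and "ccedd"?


LCS of "dbedeb" and "ccedd"
DP table:
           c    c    e    d    d
      0    0    0    0    0    0
  d   0    0    0    0    1    1
  b   0    0    0    0    1    1
  e   0    0    0    1    1    1
  d   0    0    0    1    2    2
  e   0    0    0    1    2    2
  b   0    0    0    1    2    2
LCS length = dp[6][5] = 2

2


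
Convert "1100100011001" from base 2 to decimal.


Input: "1100100011001" in base 2
Positional expansion:
  Digit '1' (value 1) x 2^12 = 4096
  Digit '1' (value 1) x 2^11 = 2048
  Digit '0' (value 0) x 2^10 = 0
  Digit '0' (value 0) x 2^9 = 0
  Digit '1' (value 1) x 2^8 = 256
  Digit '0' (value 0) x 2^7 = 0
  Digit '0' (value 0) x 2^6 = 0
  Digit '0' (value 0) x 2^5 = 0
  Digit '1' (value 1) x 2^4 = 16
  Digit '1' (value 1) x 2^3 = 8
  Digit '0' (value 0) x 2^2 = 0
  Digit '0' (value 0) x 2^1 = 0
  Digit '1' (value 1) x 2^0 = 1
Sum = 6425

6425


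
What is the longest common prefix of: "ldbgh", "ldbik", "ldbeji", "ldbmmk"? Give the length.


Words: ldbgh, ldbik, ldbeji, ldbmmk
  Position 0: all 'l' => match
  Position 1: all 'd' => match
  Position 2: all 'b' => match
  Position 3: ('g', 'i', 'e', 'm') => mismatch, stop
LCP = "ldb" (length 3)

3


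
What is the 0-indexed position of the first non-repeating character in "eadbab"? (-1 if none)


Input: eadbab
Character frequencies:
  'a': 2
  'b': 2
  'd': 1
  'e': 1
Scanning left to right for freq == 1:
  Position 0 ('e'): unique! => answer = 0

0


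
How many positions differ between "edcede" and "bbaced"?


Comparing "edcede" and "bbaced" position by position:
  Position 0: 'e' vs 'b' => DIFFER
  Position 1: 'd' vs 'b' => DIFFER
  Position 2: 'c' vs 'a' => DIFFER
  Position 3: 'e' vs 'c' => DIFFER
  Position 4: 'd' vs 'e' => DIFFER
  Position 5: 'e' vs 'd' => DIFFER
Positions that differ: 6

6


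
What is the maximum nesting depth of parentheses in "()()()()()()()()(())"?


Input: "()()()()()()()()(())"
Tracking depth:
  Position 0 '(': depth becomes 1
  Position 1 ')': depth becomes 0
  Position 2 '(': depth becomes 1
  Position 3 ')': depth becomes 0
  Position 4 '(': depth becomes 1
  Position 5 ')': depth becomes 0
  Position 6 '(': depth becomes 1
  Position 7 ')': depth becomes 0
  Position 8 '(': depth becomes 1
  Position 9 ')': depth becomes 0
  Position 10 '(': depth becomes 1
  Position 11 ')': depth becomes 0
  Position 12 '(': depth becomes 1
  Position 13 ')': depth becomes 0
  Position 14 '(': depth becomes 1
  Position 15 ')': depth becomes 0
  Position 16 '(': depth becomes 1
  Position 17 '(': depth becomes 2
  Position 18 ')': depth becomes 1
  Position 19 ')': depth becomes 0
Maximum depth reached: 2

2


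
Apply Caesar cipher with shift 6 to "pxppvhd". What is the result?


Caesar cipher: shift "pxppvhd" by 6
  'p' (pos 15) + 6 = pos 21 = 'v'
  'x' (pos 23) + 6 = pos 3 = 'd'
  'p' (pos 15) + 6 = pos 21 = 'v'
  'p' (pos 15) + 6 = pos 21 = 'v'
  'v' (pos 21) + 6 = pos 1 = 'b'
  'h' (pos 7) + 6 = pos 13 = 'n'
  'd' (pos 3) + 6 = pos 9 = 'j'
Result: vdvvbnj

vdvvbnj


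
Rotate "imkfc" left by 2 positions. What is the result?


Input: "imkfc", rotate left by 2
First 2 characters: "im"
Remaining characters: "kfc"
Concatenate remaining + first: "kfc" + "im" = "kfcim"

kfcim


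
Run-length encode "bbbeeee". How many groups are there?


Input: bbbeeee
Scanning for consecutive runs:
  Group 1: 'b' x 3 (positions 0-2)
  Group 2: 'e' x 4 (positions 3-6)
Total groups: 2

2


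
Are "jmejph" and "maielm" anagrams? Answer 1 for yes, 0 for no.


Strings: "jmejph", "maielm"
Sorted first:  ehjjmp
Sorted second: aeilmm
Differ at position 0: 'e' vs 'a' => not anagrams

0


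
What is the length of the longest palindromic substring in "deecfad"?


Input: "deecfad"
Checking substrings for palindromes:
  [1:3] "ee" (len 2) => palindrome
Longest palindromic substring: "ee" with length 2

2


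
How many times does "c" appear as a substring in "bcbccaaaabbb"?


Searching for "c" in "bcbccaaaabbb"
Scanning each position:
  Position 0: "b" => no
  Position 1: "c" => MATCH
  Position 2: "b" => no
  Position 3: "c" => MATCH
  Position 4: "c" => MATCH
  Position 5: "a" => no
  Position 6: "a" => no
  Position 7: "a" => no
  Position 8: "a" => no
  Position 9: "b" => no
  Position 10: "b" => no
  Position 11: "b" => no
Total occurrences: 3

3


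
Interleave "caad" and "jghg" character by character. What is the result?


Interleaving "caad" and "jghg":
  Position 0: 'c' from first, 'j' from second => "cj"
  Position 1: 'a' from first, 'g' from second => "ag"
  Position 2: 'a' from first, 'h' from second => "ah"
  Position 3: 'd' from first, 'g' from second => "dg"
Result: cjagahdg

cjagahdg


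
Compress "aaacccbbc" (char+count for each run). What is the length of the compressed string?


Input: aaacccbbc
Runs:
  'a' x 3 => "a3"
  'c' x 3 => "c3"
  'b' x 2 => "b2"
  'c' x 1 => "c1"
Compressed: "a3c3b2c1"
Compressed length: 8

8


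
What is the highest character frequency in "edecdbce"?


Input: edecdbce
Character counts:
  'b': 1
  'c': 2
  'd': 2
  'e': 3
Maximum frequency: 3

3


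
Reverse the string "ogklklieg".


Input: ogklklieg
Reading characters right to left:
  Position 8: 'g'
  Position 7: 'e'
  Position 6: 'i'
  Position 5: 'l'
  Position 4: 'k'
  Position 3: 'l'
  Position 2: 'k'
  Position 1: 'g'
  Position 0: 'o'
Reversed: geilklkgo

geilklkgo


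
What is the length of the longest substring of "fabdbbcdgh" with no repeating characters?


Input: "fabdbbcdgh"
Sliding window (track last position of each char):
  Position 0 ('f'): window [0,0] length 1 -- new best
  Position 1 ('a'): window [0,1] length 2 -- new best
  Position 2 ('b'): window [0,2] length 3 -- new best
  Position 3 ('d'): window [0,3] length 4 -- new best
  Position 4 ('b'): repeat (last at 2), move window start to 3
  Position 4 ('b'): window [3,4] length 2
  Position 5 ('b'): repeat (last at 4), move window start to 5
  Position 5 ('b'): window [5,5] length 1
  Position 6 ('c'): window [5,6] length 2
  Position 7 ('d'): window [5,7] length 3
  Position 8 ('g'): window [5,8] length 4
  Position 9 ('h'): window [5,9] length 5 -- new best
Longest substring with no repeats: "bcdgh" with length 5

5


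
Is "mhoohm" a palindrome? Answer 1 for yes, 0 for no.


Input: mhoohm
Reversed: mhoohm
  Compare pos 0 ('m') with pos 5 ('m'): match
  Compare pos 1 ('h') with pos 4 ('h'): match
  Compare pos 2 ('o') with pos 3 ('o'): match
Result: palindrome

1


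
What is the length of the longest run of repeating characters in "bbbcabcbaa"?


Input: "bbbcabcbaa"
Scanning for longest run:
  Position 1 ('b'): continues run of 'b', length=2
  Position 2 ('b'): continues run of 'b', length=3
  Position 3 ('c'): new char, reset run to 1
  Position 4 ('a'): new char, reset run to 1
  Position 5 ('b'): new char, reset run to 1
  Position 6 ('c'): new char, reset run to 1
  Position 7 ('b'): new char, reset run to 1
  Position 8 ('a'): new char, reset run to 1
  Position 9 ('a'): continues run of 'a', length=2
Longest run: 'b' with length 3

3


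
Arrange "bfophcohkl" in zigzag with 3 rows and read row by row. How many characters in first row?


Zigzag "bfophcohkl" into 3 rows:
Placing characters:
  'b' => row 0
  'f' => row 1
  'o' => row 2
  'p' => row 1
  'h' => row 0
  'c' => row 1
  'o' => row 2
  'h' => row 1
  'k' => row 0
  'l' => row 1
Rows:
  Row 0: "bhk"
  Row 1: "fpchl"
  Row 2: "oo"
First row length: 3

3


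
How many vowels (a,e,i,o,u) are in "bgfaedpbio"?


Input: bgfaedpbio
Checking each character:
  'b' at position 0: consonant
  'g' at position 1: consonant
  'f' at position 2: consonant
  'a' at position 3: vowel (running total: 1)
  'e' at position 4: vowel (running total: 2)
  'd' at position 5: consonant
  'p' at position 6: consonant
  'b' at position 7: consonant
  'i' at position 8: vowel (running total: 3)
  'o' at position 9: vowel (running total: 4)
Total vowels: 4

4


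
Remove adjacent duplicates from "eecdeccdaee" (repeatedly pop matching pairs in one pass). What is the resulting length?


Input: eecdeccdaee
Stack-based adjacent duplicate removal:
  Read 'e': push. Stack: e
  Read 'e': matches stack top 'e' => pop. Stack: (empty)
  Read 'c': push. Stack: c
  Read 'd': push. Stack: cd
  Read 'e': push. Stack: cde
  Read 'c': push. Stack: cdec
  Read 'c': matches stack top 'c' => pop. Stack: cde
  Read 'd': push. Stack: cded
  Read 'a': push. Stack: cdeda
  Read 'e': push. Stack: cdedae
  Read 'e': matches stack top 'e' => pop. Stack: cdeda
Final stack: "cdeda" (length 5)

5


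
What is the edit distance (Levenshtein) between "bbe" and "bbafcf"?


Computing edit distance: "bbe" -> "bbafcf"
DP table:
           b    b    a    f    c    f
      0    1    2    3    4    5    6
  b   1    0    1    2    3    4    5
  b   2    1    0    1    2    3    4
  e   3    2    1    1    2    3    4
Edit distance = dp[3][6] = 4

4


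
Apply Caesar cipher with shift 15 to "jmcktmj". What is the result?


Caesar cipher: shift "jmcktmj" by 15
  'j' (pos 9) + 15 = pos 24 = 'y'
  'm' (pos 12) + 15 = pos 1 = 'b'
  'c' (pos 2) + 15 = pos 17 = 'r'
  'k' (pos 10) + 15 = pos 25 = 'z'
  't' (pos 19) + 15 = pos 8 = 'i'
  'm' (pos 12) + 15 = pos 1 = 'b'
  'j' (pos 9) + 15 = pos 24 = 'y'
Result: ybrziby

ybrziby


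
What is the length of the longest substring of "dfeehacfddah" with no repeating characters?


Input: "dfeehacfddah"
Sliding window (track last position of each char):
  Position 0 ('d'): window [0,0] length 1 -- new best
  Position 1 ('f'): window [0,1] length 2 -- new best
  Position 2 ('e'): window [0,2] length 3 -- new best
  Position 3 ('e'): repeat (last at 2), move window start to 3
  Position 3 ('e'): window [3,3] length 1
  Position 4 ('h'): window [3,4] length 2
  Position 5 ('a'): window [3,5] length 3
  Position 6 ('c'): window [3,6] length 4 -- new best
  Position 7 ('f'): window [3,7] length 5 -- new best
  Position 8 ('d'): window [3,8] length 6 -- new best
  Position 9 ('d'): repeat (last at 8), move window start to 9
  Position 9 ('d'): window [9,9] length 1
  Position 10 ('a'): window [9,10] length 2
  Position 11 ('h'): window [9,11] length 3
Longest substring with no repeats: "ehacfd" with length 6

6


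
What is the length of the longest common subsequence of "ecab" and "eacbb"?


LCS of "ecab" and "eacbb"
DP table:
           e    a    c    b    b
      0    0    0    0    0    0
  e   0    1    1    1    1    1
  c   0    1    1    2    2    2
  a   0    1    2    2    2    2
  b   0    1    2    2    3    3
LCS length = dp[4][5] = 3

3


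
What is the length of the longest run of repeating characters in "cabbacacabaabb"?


Input: "cabbacacabaabb"
Scanning for longest run:
  Position 1 ('a'): new char, reset run to 1
  Position 2 ('b'): new char, reset run to 1
  Position 3 ('b'): continues run of 'b', length=2
  Position 4 ('a'): new char, reset run to 1
  Position 5 ('c'): new char, reset run to 1
  Position 6 ('a'): new char, reset run to 1
  Position 7 ('c'): new char, reset run to 1
  Position 8 ('a'): new char, reset run to 1
  Position 9 ('b'): new char, reset run to 1
  Position 10 ('a'): new char, reset run to 1
  Position 11 ('a'): continues run of 'a', length=2
  Position 12 ('b'): new char, reset run to 1
  Position 13 ('b'): continues run of 'b', length=2
Longest run: 'b' with length 2

2


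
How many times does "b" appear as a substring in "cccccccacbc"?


Searching for "b" in "cccccccacbc"
Scanning each position:
  Position 0: "c" => no
  Position 1: "c" => no
  Position 2: "c" => no
  Position 3: "c" => no
  Position 4: "c" => no
  Position 5: "c" => no
  Position 6: "c" => no
  Position 7: "a" => no
  Position 8: "c" => no
  Position 9: "b" => MATCH
  Position 10: "c" => no
Total occurrences: 1

1


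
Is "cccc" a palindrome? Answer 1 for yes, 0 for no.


Input: cccc
Reversed: cccc
  Compare pos 0 ('c') with pos 3 ('c'): match
  Compare pos 1 ('c') with pos 2 ('c'): match
Result: palindrome

1


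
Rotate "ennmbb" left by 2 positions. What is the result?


Input: "ennmbb", rotate left by 2
First 2 characters: "en"
Remaining characters: "nmbb"
Concatenate remaining + first: "nmbb" + "en" = "nmbben"

nmbben


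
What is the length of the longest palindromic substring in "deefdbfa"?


Input: "deefdbfa"
Checking substrings for palindromes:
  [1:3] "ee" (len 2) => palindrome
Longest palindromic substring: "ee" with length 2

2


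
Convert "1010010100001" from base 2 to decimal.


Input: "1010010100001" in base 2
Positional expansion:
  Digit '1' (value 1) x 2^12 = 4096
  Digit '0' (value 0) x 2^11 = 0
  Digit '1' (value 1) x 2^10 = 1024
  Digit '0' (value 0) x 2^9 = 0
  Digit '0' (value 0) x 2^8 = 0
  Digit '1' (value 1) x 2^7 = 128
  Digit '0' (value 0) x 2^6 = 0
  Digit '1' (value 1) x 2^5 = 32
  Digit '0' (value 0) x 2^4 = 0
  Digit '0' (value 0) x 2^3 = 0
  Digit '0' (value 0) x 2^2 = 0
  Digit '0' (value 0) x 2^1 = 0
  Digit '1' (value 1) x 2^0 = 1
Sum = 5281

5281


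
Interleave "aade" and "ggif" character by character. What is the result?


Interleaving "aade" and "ggif":
  Position 0: 'a' from first, 'g' from second => "ag"
  Position 1: 'a' from first, 'g' from second => "ag"
  Position 2: 'd' from first, 'i' from second => "di"
  Position 3: 'e' from first, 'f' from second => "ef"
Result: agagdief

agagdief


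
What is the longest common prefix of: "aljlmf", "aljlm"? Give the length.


Words: aljlmf, aljlm
  Position 0: all 'a' => match
  Position 1: all 'l' => match
  Position 2: all 'j' => match
  Position 3: all 'l' => match
  Position 4: all 'm' => match
LCP = "aljlm" (length 5)

5


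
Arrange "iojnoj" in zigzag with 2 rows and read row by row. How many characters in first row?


Zigzag "iojnoj" into 2 rows:
Placing characters:
  'i' => row 0
  'o' => row 1
  'j' => row 0
  'n' => row 1
  'o' => row 0
  'j' => row 1
Rows:
  Row 0: "ijo"
  Row 1: "onj"
First row length: 3

3


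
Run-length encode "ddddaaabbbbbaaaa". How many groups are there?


Input: ddddaaabbbbbaaaa
Scanning for consecutive runs:
  Group 1: 'd' x 4 (positions 0-3)
  Group 2: 'a' x 3 (positions 4-6)
  Group 3: 'b' x 5 (positions 7-11)
  Group 4: 'a' x 4 (positions 12-15)
Total groups: 4

4


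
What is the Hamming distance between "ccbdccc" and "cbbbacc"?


Comparing "ccbdccc" and "cbbbacc" position by position:
  Position 0: 'c' vs 'c' => same
  Position 1: 'c' vs 'b' => differ
  Position 2: 'b' vs 'b' => same
  Position 3: 'd' vs 'b' => differ
  Position 4: 'c' vs 'a' => differ
  Position 5: 'c' vs 'c' => same
  Position 6: 'c' vs 'c' => same
Total differences (Hamming distance): 3

3


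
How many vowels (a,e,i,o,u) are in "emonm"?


Input: emonm
Checking each character:
  'e' at position 0: vowel (running total: 1)
  'm' at position 1: consonant
  'o' at position 2: vowel (running total: 2)
  'n' at position 3: consonant
  'm' at position 4: consonant
Total vowels: 2

2


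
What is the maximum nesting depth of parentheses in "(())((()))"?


Input: "(())((()))"
Tracking depth:
  Position 0 '(': depth becomes 1
  Position 1 '(': depth becomes 2
  Position 2 ')': depth becomes 1
  Position 3 ')': depth becomes 0
  Position 4 '(': depth becomes 1
  Position 5 '(': depth becomes 2
  Position 6 '(': depth becomes 3
  Position 7 ')': depth becomes 2
  Position 8 ')': depth becomes 1
  Position 9 ')': depth becomes 0
Maximum depth reached: 3

3


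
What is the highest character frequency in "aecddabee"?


Input: aecddabee
Character counts:
  'a': 2
  'b': 1
  'c': 1
  'd': 2
  'e': 3
Maximum frequency: 3

3


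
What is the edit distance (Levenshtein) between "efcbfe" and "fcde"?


Computing edit distance: "efcbfe" -> "fcde"
DP table:
           f    c    d    e
      0    1    2    3    4
  e   1    1    2    3    3
  f   2    1    2    3    4
  c   3    2    1    2    3
  b   4    3    2    2    3
  f   5    4    3    3    3
  e   6    5    4    4    3
Edit distance = dp[6][4] = 3

3


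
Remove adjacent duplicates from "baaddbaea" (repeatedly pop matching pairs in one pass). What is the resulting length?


Input: baaddbaea
Stack-based adjacent duplicate removal:
  Read 'b': push. Stack: b
  Read 'a': push. Stack: ba
  Read 'a': matches stack top 'a' => pop. Stack: b
  Read 'd': push. Stack: bd
  Read 'd': matches stack top 'd' => pop. Stack: b
  Read 'b': matches stack top 'b' => pop. Stack: (empty)
  Read 'a': push. Stack: a
  Read 'e': push. Stack: ae
  Read 'a': push. Stack: aea
Final stack: "aea" (length 3)

3


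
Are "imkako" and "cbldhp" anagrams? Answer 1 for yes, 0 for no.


Strings: "imkako", "cbldhp"
Sorted first:  aikkmo
Sorted second: bcdhlp
Differ at position 0: 'a' vs 'b' => not anagrams

0


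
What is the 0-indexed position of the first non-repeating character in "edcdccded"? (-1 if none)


Input: edcdccded
Character frequencies:
  'c': 3
  'd': 4
  'e': 2
Scanning left to right for freq == 1:
  Position 0 ('e'): freq=2, skip
  Position 1 ('d'): freq=4, skip
  Position 2 ('c'): freq=3, skip
  Position 3 ('d'): freq=4, skip
  Position 4 ('c'): freq=3, skip
  Position 5 ('c'): freq=3, skip
  Position 6 ('d'): freq=4, skip
  Position 7 ('e'): freq=2, skip
  Position 8 ('d'): freq=4, skip
  No unique character found => answer = -1

-1


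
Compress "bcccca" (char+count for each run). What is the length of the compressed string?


Input: bcccca
Runs:
  'b' x 1 => "b1"
  'c' x 4 => "c4"
  'a' x 1 => "a1"
Compressed: "b1c4a1"
Compressed length: 6

6


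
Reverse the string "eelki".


Input: eelki
Reading characters right to left:
  Position 4: 'i'
  Position 3: 'k'
  Position 2: 'l'
  Position 1: 'e'
  Position 0: 'e'
Reversed: iklee

iklee


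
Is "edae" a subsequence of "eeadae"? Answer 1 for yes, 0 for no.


Check if "edae" is a subsequence of "eeadae"
Greedy scan:
  Position 0 ('e'): matches sub[0] = 'e'
  Position 1 ('e'): no match needed
  Position 2 ('a'): no match needed
  Position 3 ('d'): matches sub[1] = 'd'
  Position 4 ('a'): matches sub[2] = 'a'
  Position 5 ('e'): matches sub[3] = 'e'
All 4 characters matched => is a subsequence

1


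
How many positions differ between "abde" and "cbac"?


Comparing "abde" and "cbac" position by position:
  Position 0: 'a' vs 'c' => DIFFER
  Position 1: 'b' vs 'b' => same
  Position 2: 'd' vs 'a' => DIFFER
  Position 3: 'e' vs 'c' => DIFFER
Positions that differ: 3

3


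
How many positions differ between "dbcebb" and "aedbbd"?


Comparing "dbcebb" and "aedbbd" position by position:
  Position 0: 'd' vs 'a' => DIFFER
  Position 1: 'b' vs 'e' => DIFFER
  Position 2: 'c' vs 'd' => DIFFER
  Position 3: 'e' vs 'b' => DIFFER
  Position 4: 'b' vs 'b' => same
  Position 5: 'b' vs 'd' => DIFFER
Positions that differ: 5

5


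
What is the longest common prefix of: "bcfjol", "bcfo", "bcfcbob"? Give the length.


Words: bcfjol, bcfo, bcfcbob
  Position 0: all 'b' => match
  Position 1: all 'c' => match
  Position 2: all 'f' => match
  Position 3: ('j', 'o', 'c') => mismatch, stop
LCP = "bcf" (length 3)

3


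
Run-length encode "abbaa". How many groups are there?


Input: abbaa
Scanning for consecutive runs:
  Group 1: 'a' x 1 (positions 0-0)
  Group 2: 'b' x 2 (positions 1-2)
  Group 3: 'a' x 2 (positions 3-4)
Total groups: 3

3


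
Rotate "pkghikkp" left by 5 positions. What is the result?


Input: "pkghikkp", rotate left by 5
First 5 characters: "pkghi"
Remaining characters: "kkp"
Concatenate remaining + first: "kkp" + "pkghi" = "kkppkghi"

kkppkghi


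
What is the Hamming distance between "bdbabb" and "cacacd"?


Comparing "bdbabb" and "cacacd" position by position:
  Position 0: 'b' vs 'c' => differ
  Position 1: 'd' vs 'a' => differ
  Position 2: 'b' vs 'c' => differ
  Position 3: 'a' vs 'a' => same
  Position 4: 'b' vs 'c' => differ
  Position 5: 'b' vs 'd' => differ
Total differences (Hamming distance): 5

5


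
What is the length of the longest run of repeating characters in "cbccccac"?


Input: "cbccccac"
Scanning for longest run:
  Position 1 ('b'): new char, reset run to 1
  Position 2 ('c'): new char, reset run to 1
  Position 3 ('c'): continues run of 'c', length=2
  Position 4 ('c'): continues run of 'c', length=3
  Position 5 ('c'): continues run of 'c', length=4
  Position 6 ('a'): new char, reset run to 1
  Position 7 ('c'): new char, reset run to 1
Longest run: 'c' with length 4

4


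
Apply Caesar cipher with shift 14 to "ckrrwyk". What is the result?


Caesar cipher: shift "ckrrwyk" by 14
  'c' (pos 2) + 14 = pos 16 = 'q'
  'k' (pos 10) + 14 = pos 24 = 'y'
  'r' (pos 17) + 14 = pos 5 = 'f'
  'r' (pos 17) + 14 = pos 5 = 'f'
  'w' (pos 22) + 14 = pos 10 = 'k'
  'y' (pos 24) + 14 = pos 12 = 'm'
  'k' (pos 10) + 14 = pos 24 = 'y'
Result: qyffkmy

qyffkmy


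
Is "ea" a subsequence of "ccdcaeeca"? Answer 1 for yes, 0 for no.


Check if "ea" is a subsequence of "ccdcaeeca"
Greedy scan:
  Position 0 ('c'): no match needed
  Position 1 ('c'): no match needed
  Position 2 ('d'): no match needed
  Position 3 ('c'): no match needed
  Position 4 ('a'): no match needed
  Position 5 ('e'): matches sub[0] = 'e'
  Position 6 ('e'): no match needed
  Position 7 ('c'): no match needed
  Position 8 ('a'): matches sub[1] = 'a'
All 2 characters matched => is a subsequence

1


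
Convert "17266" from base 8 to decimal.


Input: "17266" in base 8
Positional expansion:
  Digit '1' (value 1) x 8^4 = 4096
  Digit '7' (value 7) x 8^3 = 3584
  Digit '2' (value 2) x 8^2 = 128
  Digit '6' (value 6) x 8^1 = 48
  Digit '6' (value 6) x 8^0 = 6
Sum = 7862

7862


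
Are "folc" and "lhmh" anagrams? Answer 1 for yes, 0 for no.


Strings: "folc", "lhmh"
Sorted first:  cflo
Sorted second: hhlm
Differ at position 0: 'c' vs 'h' => not anagrams

0


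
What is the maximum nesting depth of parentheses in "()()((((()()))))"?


Input: "()()((((()()))))"
Tracking depth:
  Position 0 '(': depth becomes 1
  Position 1 ')': depth becomes 0
  Position 2 '(': depth becomes 1
  Position 3 ')': depth becomes 0
  Position 4 '(': depth becomes 1
  Position 5 '(': depth becomes 2
  Position 6 '(': depth becomes 3
  Position 7 '(': depth becomes 4
  Position 8 '(': depth becomes 5
  Position 9 ')': depth becomes 4
  Position 10 '(': depth becomes 5
  Position 11 ')': depth becomes 4
  Position 12 ')': depth becomes 3
  Position 13 ')': depth becomes 2
  Position 14 ')': depth becomes 1
  Position 15 ')': depth becomes 0
Maximum depth reached: 5

5


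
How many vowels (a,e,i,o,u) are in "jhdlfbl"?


Input: jhdlfbl
Checking each character:
  'j' at position 0: consonant
  'h' at position 1: consonant
  'd' at position 2: consonant
  'l' at position 3: consonant
  'f' at position 4: consonant
  'b' at position 5: consonant
  'l' at position 6: consonant
Total vowels: 0

0


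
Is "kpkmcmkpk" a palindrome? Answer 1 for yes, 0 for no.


Input: kpkmcmkpk
Reversed: kpkmcmkpk
  Compare pos 0 ('k') with pos 8 ('k'): match
  Compare pos 1 ('p') with pos 7 ('p'): match
  Compare pos 2 ('k') with pos 6 ('k'): match
  Compare pos 3 ('m') with pos 5 ('m'): match
Result: palindrome

1


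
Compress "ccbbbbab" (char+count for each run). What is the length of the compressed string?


Input: ccbbbbab
Runs:
  'c' x 2 => "c2"
  'b' x 4 => "b4"
  'a' x 1 => "a1"
  'b' x 1 => "b1"
Compressed: "c2b4a1b1"
Compressed length: 8

8


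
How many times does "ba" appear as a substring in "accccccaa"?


Searching for "ba" in "accccccaa"
Scanning each position:
  Position 0: "ac" => no
  Position 1: "cc" => no
  Position 2: "cc" => no
  Position 3: "cc" => no
  Position 4: "cc" => no
  Position 5: "cc" => no
  Position 6: "ca" => no
  Position 7: "aa" => no
Total occurrences: 0

0


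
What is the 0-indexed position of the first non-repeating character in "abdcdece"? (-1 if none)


Input: abdcdece
Character frequencies:
  'a': 1
  'b': 1
  'c': 2
  'd': 2
  'e': 2
Scanning left to right for freq == 1:
  Position 0 ('a'): unique! => answer = 0

0


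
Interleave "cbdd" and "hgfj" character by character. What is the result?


Interleaving "cbdd" and "hgfj":
  Position 0: 'c' from first, 'h' from second => "ch"
  Position 1: 'b' from first, 'g' from second => "bg"
  Position 2: 'd' from first, 'f' from second => "df"
  Position 3: 'd' from first, 'j' from second => "dj"
Result: chbgdfdj

chbgdfdj


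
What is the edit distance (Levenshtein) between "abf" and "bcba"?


Computing edit distance: "abf" -> "bcba"
DP table:
           b    c    b    a
      0    1    2    3    4
  a   1    1    2    3    3
  b   2    1    2    2    3
  f   3    2    2    3    3
Edit distance = dp[3][4] = 3

3


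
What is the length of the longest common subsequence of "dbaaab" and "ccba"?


LCS of "dbaaab" and "ccba"
DP table:
           c    c    b    a
      0    0    0    0    0
  d   0    0    0    0    0
  b   0    0    0    1    1
  a   0    0    0    1    2
  a   0    0    0    1    2
  a   0    0    0    1    2
  b   0    0    0    1    2
LCS length = dp[6][4] = 2

2


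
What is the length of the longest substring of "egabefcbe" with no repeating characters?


Input: "egabefcbe"
Sliding window (track last position of each char):
  Position 0 ('e'): window [0,0] length 1 -- new best
  Position 1 ('g'): window [0,1] length 2 -- new best
  Position 2 ('a'): window [0,2] length 3 -- new best
  Position 3 ('b'): window [0,3] length 4 -- new best
  Position 4 ('e'): repeat (last at 0), move window start to 1
  Position 4 ('e'): window [1,4] length 4
  Position 5 ('f'): window [1,5] length 5 -- new best
  Position 6 ('c'): window [1,6] length 6 -- new best
  Position 7 ('b'): repeat (last at 3), move window start to 4
  Position 7 ('b'): window [4,7] length 4
  Position 8 ('e'): repeat (last at 4), move window start to 5
  Position 8 ('e'): window [5,8] length 4
Longest substring with no repeats: "gabefc" with length 6

6


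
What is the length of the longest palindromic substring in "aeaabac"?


Input: "aeaabac"
Checking substrings for palindromes:
  [0:3] "aea" (len 3) => palindrome
  [3:6] "aba" (len 3) => palindrome
  [2:4] "aa" (len 2) => palindrome
Longest palindromic substring: "aea" with length 3

3


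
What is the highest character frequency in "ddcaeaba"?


Input: ddcaeaba
Character counts:
  'a': 3
  'b': 1
  'c': 1
  'd': 2
  'e': 1
Maximum frequency: 3

3


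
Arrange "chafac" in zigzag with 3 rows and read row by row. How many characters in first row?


Zigzag "chafac" into 3 rows:
Placing characters:
  'c' => row 0
  'h' => row 1
  'a' => row 2
  'f' => row 1
  'a' => row 0
  'c' => row 1
Rows:
  Row 0: "ca"
  Row 1: "hfc"
  Row 2: "a"
First row length: 2

2


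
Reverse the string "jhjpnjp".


Input: jhjpnjp
Reading characters right to left:
  Position 6: 'p'
  Position 5: 'j'
  Position 4: 'n'
  Position 3: 'p'
  Position 2: 'j'
  Position 1: 'h'
  Position 0: 'j'
Reversed: pjnpjhj

pjnpjhj


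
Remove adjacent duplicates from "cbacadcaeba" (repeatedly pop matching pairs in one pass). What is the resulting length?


Input: cbacadcaeba
Stack-based adjacent duplicate removal:
  Read 'c': push. Stack: c
  Read 'b': push. Stack: cb
  Read 'a': push. Stack: cba
  Read 'c': push. Stack: cbac
  Read 'a': push. Stack: cbaca
  Read 'd': push. Stack: cbacad
  Read 'c': push. Stack: cbacadc
  Read 'a': push. Stack: cbacadca
  Read 'e': push. Stack: cbacadcae
  Read 'b': push. Stack: cbacadcaeb
  Read 'a': push. Stack: cbacadcaeba
Final stack: "cbacadcaeba" (length 11)

11


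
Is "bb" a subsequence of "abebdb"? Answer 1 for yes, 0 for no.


Check if "bb" is a subsequence of "abebdb"
Greedy scan:
  Position 0 ('a'): no match needed
  Position 1 ('b'): matches sub[0] = 'b'
  Position 2 ('e'): no match needed
  Position 3 ('b'): matches sub[1] = 'b'
  Position 4 ('d'): no match needed
  Position 5 ('b'): no match needed
All 2 characters matched => is a subsequence

1


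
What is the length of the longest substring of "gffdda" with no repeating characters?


Input: "gffdda"
Sliding window (track last position of each char):
  Position 0 ('g'): window [0,0] length 1 -- new best
  Position 1 ('f'): window [0,1] length 2 -- new best
  Position 2 ('f'): repeat (last at 1), move window start to 2
  Position 2 ('f'): window [2,2] length 1
  Position 3 ('d'): window [2,3] length 2
  Position 4 ('d'): repeat (last at 3), move window start to 4
  Position 4 ('d'): window [4,4] length 1
  Position 5 ('a'): window [4,5] length 2
Longest substring with no repeats: "gf" with length 2

2


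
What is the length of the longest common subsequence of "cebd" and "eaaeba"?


LCS of "cebd" and "eaaeba"
DP table:
           e    a    a    e    b    a
      0    0    0    0    0    0    0
  c   0    0    0    0    0    0    0
  e   0    1    1    1    1    1    1
  b   0    1    1    1    1    2    2
  d   0    1    1    1    1    2    2
LCS length = dp[4][6] = 2

2


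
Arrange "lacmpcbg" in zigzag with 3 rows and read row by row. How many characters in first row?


Zigzag "lacmpcbg" into 3 rows:
Placing characters:
  'l' => row 0
  'a' => row 1
  'c' => row 2
  'm' => row 1
  'p' => row 0
  'c' => row 1
  'b' => row 2
  'g' => row 1
Rows:
  Row 0: "lp"
  Row 1: "amcg"
  Row 2: "cb"
First row length: 2

2


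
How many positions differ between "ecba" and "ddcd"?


Comparing "ecba" and "ddcd" position by position:
  Position 0: 'e' vs 'd' => DIFFER
  Position 1: 'c' vs 'd' => DIFFER
  Position 2: 'b' vs 'c' => DIFFER
  Position 3: 'a' vs 'd' => DIFFER
Positions that differ: 4

4


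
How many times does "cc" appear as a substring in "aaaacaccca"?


Searching for "cc" in "aaaacaccca"
Scanning each position:
  Position 0: "aa" => no
  Position 1: "aa" => no
  Position 2: "aa" => no
  Position 3: "ac" => no
  Position 4: "ca" => no
  Position 5: "ac" => no
  Position 6: "cc" => MATCH
  Position 7: "cc" => MATCH
  Position 8: "ca" => no
Total occurrences: 2

2
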